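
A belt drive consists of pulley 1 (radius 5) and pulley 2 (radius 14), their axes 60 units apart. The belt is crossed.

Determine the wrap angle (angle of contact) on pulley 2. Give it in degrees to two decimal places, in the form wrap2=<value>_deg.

wrap2=216.92_deg

crossed belt: β = asin((r1+r2)/C) = asin(19/60) = 18.4615°
wrap1 = wrap2 = π + 2β = 216.9229°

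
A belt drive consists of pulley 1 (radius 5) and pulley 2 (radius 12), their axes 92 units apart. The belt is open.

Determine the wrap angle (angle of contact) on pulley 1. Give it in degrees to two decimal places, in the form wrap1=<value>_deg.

wrap1=171.27_deg

open belt: β = asin((r2−r1)/C) = asin(7/92) = 4.3637°
wrap1 = π − 2β = 171.2726°
wrap2 = π + 2β = 188.7274°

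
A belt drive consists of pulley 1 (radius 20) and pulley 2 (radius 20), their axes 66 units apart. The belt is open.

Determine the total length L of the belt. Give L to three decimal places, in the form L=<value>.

open belt: β = asin((r2−r1)/C) = asin(0/66) = 0.0000°
wrap1 = π − 2β = 180.0000°
wrap2 = π + 2β = 180.0000°
tangent length = C·cosβ = 66.0000
L = r1·wrap1 + r2·wrap2 + 2·C·cosβ = 20·3.1416 + 20·3.1416 + 2·66.0000 = 257.6637

L=257.664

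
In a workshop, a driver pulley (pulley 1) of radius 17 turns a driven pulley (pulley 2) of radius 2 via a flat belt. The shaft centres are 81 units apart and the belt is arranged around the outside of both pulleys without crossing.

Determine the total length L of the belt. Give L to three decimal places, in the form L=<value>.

open belt: β = asin((r2−r1)/C) = asin(-15/81) = -10.6719°
wrap1 = π − 2β = 201.3439°
wrap2 = π + 2β = 158.6561°
tangent length = C·cosβ = 79.5990
L = r1·wrap1 + r2·wrap2 + 2·C·cosβ = 17·3.5141 + 2·2.7691 + 2·79.5990 = 224.4761

L=224.476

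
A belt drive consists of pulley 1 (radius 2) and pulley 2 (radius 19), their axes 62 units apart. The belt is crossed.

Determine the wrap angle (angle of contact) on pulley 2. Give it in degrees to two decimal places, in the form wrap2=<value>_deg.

crossed belt: β = asin((r1+r2)/C) = asin(21/62) = 19.7983°
wrap1 = wrap2 = π + 2β = 219.5966°

wrap2=219.60_deg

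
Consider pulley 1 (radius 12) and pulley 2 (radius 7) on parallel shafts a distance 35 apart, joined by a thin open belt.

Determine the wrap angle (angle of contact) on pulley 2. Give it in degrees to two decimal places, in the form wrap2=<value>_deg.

open belt: β = asin((r2−r1)/C) = asin(-5/35) = -8.2132°
wrap1 = π − 2β = 196.4264°
wrap2 = π + 2β = 163.5736°

wrap2=163.57_deg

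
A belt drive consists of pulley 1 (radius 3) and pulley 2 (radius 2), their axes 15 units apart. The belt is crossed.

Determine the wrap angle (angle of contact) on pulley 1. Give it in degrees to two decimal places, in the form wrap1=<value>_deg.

crossed belt: β = asin((r1+r2)/C) = asin(5/15) = 19.4712°
wrap1 = wrap2 = π + 2β = 218.9424°

wrap1=218.94_deg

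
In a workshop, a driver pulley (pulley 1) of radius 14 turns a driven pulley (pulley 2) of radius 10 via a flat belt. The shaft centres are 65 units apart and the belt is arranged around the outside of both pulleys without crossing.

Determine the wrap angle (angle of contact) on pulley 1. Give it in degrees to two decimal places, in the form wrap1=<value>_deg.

wrap1=187.06_deg

open belt: β = asin((r2−r1)/C) = asin(-4/65) = -3.5281°
wrap1 = π − 2β = 187.0562°
wrap2 = π + 2β = 172.9438°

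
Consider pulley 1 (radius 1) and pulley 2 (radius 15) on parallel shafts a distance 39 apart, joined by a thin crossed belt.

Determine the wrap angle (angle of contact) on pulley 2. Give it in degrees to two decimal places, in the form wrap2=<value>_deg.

wrap2=228.44_deg

crossed belt: β = asin((r1+r2)/C) = asin(16/39) = 24.2209°
wrap1 = wrap2 = π + 2β = 228.4419°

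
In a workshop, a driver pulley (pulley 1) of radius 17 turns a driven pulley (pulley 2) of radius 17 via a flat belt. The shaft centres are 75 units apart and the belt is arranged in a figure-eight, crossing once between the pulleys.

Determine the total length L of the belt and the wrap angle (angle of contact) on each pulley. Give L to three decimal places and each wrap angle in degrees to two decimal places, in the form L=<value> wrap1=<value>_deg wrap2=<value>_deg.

L=272.509 wrap1=233.92_deg wrap2=233.92_deg

crossed belt: β = asin((r1+r2)/C) = asin(34/75) = 26.9577°
wrap1 = wrap2 = π + 2β = 233.9155°
tangent length = C·cosβ = 66.8506
L = (r1+r2)·wrap + 2·C·cosβ = 34·4.0826 + 2·66.8506 = 272.5094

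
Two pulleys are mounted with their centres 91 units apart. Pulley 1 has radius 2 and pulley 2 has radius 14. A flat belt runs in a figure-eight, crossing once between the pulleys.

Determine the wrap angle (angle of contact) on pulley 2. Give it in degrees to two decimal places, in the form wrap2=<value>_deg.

wrap2=200.25_deg

crossed belt: β = asin((r1+r2)/C) = asin(16/91) = 10.1266°
wrap1 = wrap2 = π + 2β = 200.2532°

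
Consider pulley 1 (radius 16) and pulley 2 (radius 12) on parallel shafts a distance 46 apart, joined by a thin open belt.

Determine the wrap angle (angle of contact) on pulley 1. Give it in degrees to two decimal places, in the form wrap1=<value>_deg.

open belt: β = asin((r2−r1)/C) = asin(-4/46) = -4.9885°
wrap1 = π − 2β = 189.9771°
wrap2 = π + 2β = 170.0229°

wrap1=189.98_deg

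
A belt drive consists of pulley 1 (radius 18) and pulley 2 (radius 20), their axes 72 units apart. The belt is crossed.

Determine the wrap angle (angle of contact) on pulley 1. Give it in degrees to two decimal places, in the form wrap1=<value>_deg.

wrap1=243.71_deg

crossed belt: β = asin((r1+r2)/C) = asin(38/72) = 31.8554°
wrap1 = wrap2 = π + 2β = 243.7109°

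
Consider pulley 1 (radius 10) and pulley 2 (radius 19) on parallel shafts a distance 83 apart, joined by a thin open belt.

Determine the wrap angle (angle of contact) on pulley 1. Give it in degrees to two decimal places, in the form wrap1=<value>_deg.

open belt: β = asin((r2−r1)/C) = asin(9/83) = 6.2250°
wrap1 = π − 2β = 167.5499°
wrap2 = π + 2β = 192.4501°

wrap1=167.55_deg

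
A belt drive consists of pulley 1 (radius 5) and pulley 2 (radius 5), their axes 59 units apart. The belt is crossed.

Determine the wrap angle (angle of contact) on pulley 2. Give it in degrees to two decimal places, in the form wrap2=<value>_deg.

wrap2=199.52_deg

crossed belt: β = asin((r1+r2)/C) = asin(10/59) = 9.7583°
wrap1 = wrap2 = π + 2β = 199.5165°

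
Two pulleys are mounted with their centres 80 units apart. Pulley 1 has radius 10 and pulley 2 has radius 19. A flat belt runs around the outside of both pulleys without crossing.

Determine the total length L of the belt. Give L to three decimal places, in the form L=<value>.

open belt: β = asin((r2−r1)/C) = asin(9/80) = 6.4594°
wrap1 = π − 2β = 167.0811°
wrap2 = π + 2β = 192.9189°
tangent length = C·cosβ = 79.4921
L = r1·wrap1 + r2·wrap2 + 2·C·cosβ = 10·2.9161 + 19·3.3671 + 2·79.4921 = 252.1198

L=252.120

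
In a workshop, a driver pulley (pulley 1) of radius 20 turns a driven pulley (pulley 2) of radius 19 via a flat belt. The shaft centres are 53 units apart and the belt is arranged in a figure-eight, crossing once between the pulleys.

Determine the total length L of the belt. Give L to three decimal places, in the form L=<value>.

crossed belt: β = asin((r1+r2)/C) = asin(39/53) = 47.3790°
wrap1 = wrap2 = π + 2β = 274.7580°
tangent length = C·cosβ = 35.8887
L = (r1+r2)·wrap + 2·C·cosβ = 39·4.7954 + 2·35.8887 = 258.7993

L=258.799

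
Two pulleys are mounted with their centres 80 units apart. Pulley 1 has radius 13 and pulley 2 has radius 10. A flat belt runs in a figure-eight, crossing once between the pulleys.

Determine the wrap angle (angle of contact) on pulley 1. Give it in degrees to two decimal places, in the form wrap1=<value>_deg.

crossed belt: β = asin((r1+r2)/C) = asin(23/80) = 16.7083°
wrap1 = wrap2 = π + 2β = 213.4167°

wrap1=213.42_deg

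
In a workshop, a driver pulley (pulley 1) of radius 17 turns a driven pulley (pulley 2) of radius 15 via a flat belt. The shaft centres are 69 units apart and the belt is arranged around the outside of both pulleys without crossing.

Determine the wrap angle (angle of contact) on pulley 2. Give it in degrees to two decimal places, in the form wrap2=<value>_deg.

wrap2=176.68_deg

open belt: β = asin((r2−r1)/C) = asin(-2/69) = -1.6610°
wrap1 = π − 2β = 183.3220°
wrap2 = π + 2β = 176.6780°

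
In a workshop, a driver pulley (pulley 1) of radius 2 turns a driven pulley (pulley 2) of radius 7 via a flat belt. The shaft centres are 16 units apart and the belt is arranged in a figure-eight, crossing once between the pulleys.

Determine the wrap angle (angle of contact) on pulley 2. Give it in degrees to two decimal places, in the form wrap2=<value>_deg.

crossed belt: β = asin((r1+r2)/C) = asin(9/16) = 34.2289°
wrap1 = wrap2 = π + 2β = 248.4577°

wrap2=248.46_deg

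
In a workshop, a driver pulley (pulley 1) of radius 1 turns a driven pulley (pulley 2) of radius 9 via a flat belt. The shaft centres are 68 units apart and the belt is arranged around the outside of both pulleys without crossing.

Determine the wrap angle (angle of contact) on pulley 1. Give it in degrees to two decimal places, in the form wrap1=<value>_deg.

wrap1=166.49_deg

open belt: β = asin((r2−r1)/C) = asin(8/68) = 6.7563°
wrap1 = π − 2β = 166.4873°
wrap2 = π + 2β = 193.5127°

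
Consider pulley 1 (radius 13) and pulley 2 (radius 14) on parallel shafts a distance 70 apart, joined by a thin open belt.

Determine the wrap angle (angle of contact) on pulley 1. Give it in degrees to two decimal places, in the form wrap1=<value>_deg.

open belt: β = asin((r2−r1)/C) = asin(1/70) = 0.8185°
wrap1 = π − 2β = 178.3629°
wrap2 = π + 2β = 181.6371°

wrap1=178.36_deg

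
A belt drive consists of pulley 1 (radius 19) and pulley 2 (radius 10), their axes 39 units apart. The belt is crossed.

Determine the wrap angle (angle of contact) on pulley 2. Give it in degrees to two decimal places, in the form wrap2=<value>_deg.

crossed belt: β = asin((r1+r2)/C) = asin(29/39) = 48.0381°
wrap1 = wrap2 = π + 2β = 276.0762°

wrap2=276.08_deg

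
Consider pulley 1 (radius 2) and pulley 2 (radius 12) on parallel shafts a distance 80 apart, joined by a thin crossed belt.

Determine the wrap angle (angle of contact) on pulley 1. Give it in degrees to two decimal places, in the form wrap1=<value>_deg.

wrap1=200.16_deg

crossed belt: β = asin((r1+r2)/C) = asin(14/80) = 10.0787°
wrap1 = wrap2 = π + 2β = 200.1573°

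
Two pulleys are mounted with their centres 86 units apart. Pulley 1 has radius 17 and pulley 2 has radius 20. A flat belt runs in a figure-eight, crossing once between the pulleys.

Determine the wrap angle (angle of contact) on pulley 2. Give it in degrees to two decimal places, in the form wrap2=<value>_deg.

crossed belt: β = asin((r1+r2)/C) = asin(37/86) = 25.4823°
wrap1 = wrap2 = π + 2β = 230.9646°

wrap2=230.96_deg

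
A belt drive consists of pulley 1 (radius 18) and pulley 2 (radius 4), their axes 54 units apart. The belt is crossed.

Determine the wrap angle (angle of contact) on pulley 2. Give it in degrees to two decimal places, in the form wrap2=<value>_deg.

crossed belt: β = asin((r1+r2)/C) = asin(22/54) = 24.0421°
wrap1 = wrap2 = π + 2β = 228.0842°

wrap2=228.08_deg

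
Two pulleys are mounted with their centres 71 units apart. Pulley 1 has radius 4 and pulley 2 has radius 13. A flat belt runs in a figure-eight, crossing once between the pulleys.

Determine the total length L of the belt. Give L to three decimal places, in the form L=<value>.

crossed belt: β = asin((r1+r2)/C) = asin(17/71) = 13.8533°
wrap1 = wrap2 = π + 2β = 207.7066°
tangent length = C·cosβ = 68.9348
L = (r1+r2)·wrap + 2·C·cosβ = 17·3.6252 + 2·68.9348 = 199.4973

L=199.497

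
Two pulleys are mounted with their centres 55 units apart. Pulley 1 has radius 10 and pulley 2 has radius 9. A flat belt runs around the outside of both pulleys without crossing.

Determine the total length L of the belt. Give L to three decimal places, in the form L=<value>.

open belt: β = asin((r2−r1)/C) = asin(-1/55) = -1.0418°
wrap1 = π − 2β = 182.0836°
wrap2 = π + 2β = 177.9164°
tangent length = C·cosβ = 54.9909
L = r1·wrap1 + r2·wrap2 + 2·C·cosβ = 10·3.1780 + 9·3.1052 + 2·54.9909 = 169.7084

L=169.708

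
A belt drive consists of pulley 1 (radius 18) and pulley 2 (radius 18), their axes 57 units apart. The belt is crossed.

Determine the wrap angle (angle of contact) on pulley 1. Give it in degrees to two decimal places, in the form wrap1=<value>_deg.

crossed belt: β = asin((r1+r2)/C) = asin(36/57) = 39.1667°
wrap1 = wrap2 = π + 2β = 258.3334°

wrap1=258.33_deg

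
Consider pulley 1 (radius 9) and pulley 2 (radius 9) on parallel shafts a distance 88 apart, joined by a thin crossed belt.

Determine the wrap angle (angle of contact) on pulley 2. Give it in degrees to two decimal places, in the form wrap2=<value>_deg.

crossed belt: β = asin((r1+r2)/C) = asin(18/88) = 11.8029°
wrap1 = wrap2 = π + 2β = 203.6058°

wrap2=203.61_deg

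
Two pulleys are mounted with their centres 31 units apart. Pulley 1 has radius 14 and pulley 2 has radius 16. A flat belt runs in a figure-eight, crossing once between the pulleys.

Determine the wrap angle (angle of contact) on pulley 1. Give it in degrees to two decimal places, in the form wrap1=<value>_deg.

wrap1=330.81_deg

crossed belt: β = asin((r1+r2)/C) = asin(30/31) = 75.4074°
wrap1 = wrap2 = π + 2β = 330.8149°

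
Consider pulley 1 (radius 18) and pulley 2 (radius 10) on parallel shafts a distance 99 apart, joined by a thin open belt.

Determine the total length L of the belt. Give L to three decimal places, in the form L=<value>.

L=286.611

open belt: β = asin((r2−r1)/C) = asin(-8/99) = -4.6350°
wrap1 = π − 2β = 189.2700°
wrap2 = π + 2β = 170.7300°
tangent length = C·cosβ = 98.6762
L = r1·wrap1 + r2·wrap2 + 2·C·cosβ = 18·3.3034 + 10·2.9798 + 2·98.6762 = 286.6114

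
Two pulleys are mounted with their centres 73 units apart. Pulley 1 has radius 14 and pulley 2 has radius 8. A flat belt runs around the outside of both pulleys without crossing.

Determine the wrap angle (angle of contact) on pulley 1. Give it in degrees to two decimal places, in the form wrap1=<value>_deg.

wrap1=189.43_deg

open belt: β = asin((r2−r1)/C) = asin(-6/73) = -4.7146°
wrap1 = π − 2β = 189.4291°
wrap2 = π + 2β = 170.5709°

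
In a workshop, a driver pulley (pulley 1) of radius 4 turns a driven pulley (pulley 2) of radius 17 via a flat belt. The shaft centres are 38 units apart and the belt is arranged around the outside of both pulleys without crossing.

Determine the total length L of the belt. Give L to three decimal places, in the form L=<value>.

open belt: β = asin((r2−r1)/C) = asin(13/38) = 20.0052°
wrap1 = π − 2β = 139.9896°
wrap2 = π + 2β = 220.0104°
tangent length = C·cosβ = 35.7071
L = r1·wrap1 + r2·wrap2 + 2·C·cosβ = 4·2.4433 + 17·3.8399 + 2·35.7071 = 146.4658

L=146.466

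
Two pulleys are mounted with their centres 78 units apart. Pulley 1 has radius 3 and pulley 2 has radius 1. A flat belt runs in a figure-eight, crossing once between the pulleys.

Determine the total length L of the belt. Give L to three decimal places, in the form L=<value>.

crossed belt: β = asin((r1+r2)/C) = asin(4/78) = 2.9395°
wrap1 = wrap2 = π + 2β = 185.8791°
tangent length = C·cosβ = 77.8974
L = (r1+r2)·wrap + 2·C·cosβ = 4·3.2442 + 2·77.8974 = 168.7715

L=168.772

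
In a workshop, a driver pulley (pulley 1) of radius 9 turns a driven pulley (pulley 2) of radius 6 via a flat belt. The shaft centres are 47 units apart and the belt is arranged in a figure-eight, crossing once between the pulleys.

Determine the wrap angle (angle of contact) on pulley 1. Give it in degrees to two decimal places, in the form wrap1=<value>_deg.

crossed belt: β = asin((r1+r2)/C) = asin(15/47) = 18.6115°
wrap1 = wrap2 = π + 2β = 217.2229°

wrap1=217.22_deg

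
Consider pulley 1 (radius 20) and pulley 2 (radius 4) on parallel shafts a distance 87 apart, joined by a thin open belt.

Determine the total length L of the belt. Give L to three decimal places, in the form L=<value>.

L=252.349

open belt: β = asin((r2−r1)/C) = asin(-16/87) = -10.5975°
wrap1 = π − 2β = 201.1950°
wrap2 = π + 2β = 158.8050°
tangent length = C·cosβ = 85.5161
L = r1·wrap1 + r2·wrap2 + 2·C·cosβ = 20·3.5115 + 4·2.7717 + 2·85.5161 = 252.3491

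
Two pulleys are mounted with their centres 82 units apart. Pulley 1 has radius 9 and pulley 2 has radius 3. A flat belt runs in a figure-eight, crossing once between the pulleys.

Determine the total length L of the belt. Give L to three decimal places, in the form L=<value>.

L=203.458

crossed belt: β = asin((r1+r2)/C) = asin(12/82) = 8.4150°
wrap1 = wrap2 = π + 2β = 196.8299°
tangent length = C·cosβ = 81.1172
L = (r1+r2)·wrap + 2·C·cosβ = 12·3.4353 + 2·81.1172 = 203.4584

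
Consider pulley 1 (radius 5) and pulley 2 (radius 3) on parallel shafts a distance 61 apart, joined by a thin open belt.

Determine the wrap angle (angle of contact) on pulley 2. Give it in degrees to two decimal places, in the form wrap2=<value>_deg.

open belt: β = asin((r2−r1)/C) = asin(-2/61) = -1.8789°
wrap1 = π − 2β = 183.7578°
wrap2 = π + 2β = 176.2422°

wrap2=176.24_deg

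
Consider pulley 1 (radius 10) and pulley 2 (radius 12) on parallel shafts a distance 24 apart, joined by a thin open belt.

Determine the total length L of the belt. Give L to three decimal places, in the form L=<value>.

open belt: β = asin((r2−r1)/C) = asin(2/24) = 4.7802°
wrap1 = π − 2β = 170.4396°
wrap2 = π + 2β = 189.5604°
tangent length = C·cosβ = 23.9165
L = r1·wrap1 + r2·wrap2 + 2·C·cosβ = 10·2.9747 + 12·3.3085 + 2·23.9165 = 117.2818

L=117.282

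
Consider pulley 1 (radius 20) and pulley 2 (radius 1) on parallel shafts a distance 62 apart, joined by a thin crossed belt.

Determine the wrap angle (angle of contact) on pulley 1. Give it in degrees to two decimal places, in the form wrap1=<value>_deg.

crossed belt: β = asin((r1+r2)/C) = asin(21/62) = 19.7983°
wrap1 = wrap2 = π + 2β = 219.5966°

wrap1=219.60_deg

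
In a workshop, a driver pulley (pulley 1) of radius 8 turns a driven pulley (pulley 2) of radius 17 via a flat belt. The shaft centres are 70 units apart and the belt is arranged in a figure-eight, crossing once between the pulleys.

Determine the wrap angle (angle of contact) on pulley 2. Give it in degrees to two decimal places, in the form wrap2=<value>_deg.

wrap2=221.85_deg

crossed belt: β = asin((r1+r2)/C) = asin(25/70) = 20.9248°
wrap1 = wrap2 = π + 2β = 221.8497°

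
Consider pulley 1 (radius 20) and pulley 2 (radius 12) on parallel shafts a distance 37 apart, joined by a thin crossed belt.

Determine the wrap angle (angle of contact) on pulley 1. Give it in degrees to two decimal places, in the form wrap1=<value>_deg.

crossed belt: β = asin((r1+r2)/C) = asin(32/37) = 59.8673°
wrap1 = wrap2 = π + 2β = 299.7346°

wrap1=299.73_deg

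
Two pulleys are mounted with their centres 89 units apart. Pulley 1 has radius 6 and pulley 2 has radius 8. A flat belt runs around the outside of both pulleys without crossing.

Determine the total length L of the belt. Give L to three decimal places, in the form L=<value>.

open belt: β = asin((r2−r1)/C) = asin(2/89) = 1.2877°
wrap1 = π − 2β = 177.4247°
wrap2 = π + 2β = 182.5753°
tangent length = C·cosβ = 88.9775
L = r1·wrap1 + r2·wrap2 + 2·C·cosβ = 6·3.0966 + 8·3.1865 + 2·88.9775 = 222.0272

L=222.027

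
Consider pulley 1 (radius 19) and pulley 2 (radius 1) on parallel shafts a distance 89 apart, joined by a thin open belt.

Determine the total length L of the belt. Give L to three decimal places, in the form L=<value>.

L=244.485

open belt: β = asin((r2−r1)/C) = asin(-18/89) = -11.6684°
wrap1 = π − 2β = 203.3368°
wrap2 = π + 2β = 156.6632°
tangent length = C·cosβ = 87.1608
L = r1·wrap1 + r2·wrap2 + 2·C·cosβ = 19·3.5489 + 1·2.7343 + 2·87.1608 = 244.4849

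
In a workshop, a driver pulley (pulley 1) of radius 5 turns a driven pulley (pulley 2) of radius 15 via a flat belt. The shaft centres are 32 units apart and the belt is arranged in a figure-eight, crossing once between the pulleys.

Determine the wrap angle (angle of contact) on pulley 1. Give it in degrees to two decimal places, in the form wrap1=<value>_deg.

wrap1=257.36_deg

crossed belt: β = asin((r1+r2)/C) = asin(20/32) = 38.6822°
wrap1 = wrap2 = π + 2β = 257.3644°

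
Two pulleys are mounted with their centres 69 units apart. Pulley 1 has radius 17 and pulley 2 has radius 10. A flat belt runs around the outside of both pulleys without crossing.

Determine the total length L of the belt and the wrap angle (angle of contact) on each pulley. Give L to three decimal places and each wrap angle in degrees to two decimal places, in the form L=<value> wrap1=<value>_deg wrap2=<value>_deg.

open belt: β = asin((r2−r1)/C) = asin(-7/69) = -5.8226°
wrap1 = π − 2β = 191.6453°
wrap2 = π + 2β = 168.3547°
tangent length = C·cosβ = 68.6440
L = r1·wrap1 + r2·wrap2 + 2·C·cosβ = 17·3.3448 + 10·2.9383 + 2·68.6440 = 223.5338

L=223.534 wrap1=191.65_deg wrap2=168.35_deg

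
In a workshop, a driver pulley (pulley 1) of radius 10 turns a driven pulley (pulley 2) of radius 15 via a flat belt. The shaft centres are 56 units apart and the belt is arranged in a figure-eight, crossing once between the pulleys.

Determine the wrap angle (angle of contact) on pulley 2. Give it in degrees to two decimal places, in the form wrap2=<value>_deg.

crossed belt: β = asin((r1+r2)/C) = asin(25/56) = 26.5148°
wrap1 = wrap2 = π + 2β = 233.0295°

wrap2=233.03_deg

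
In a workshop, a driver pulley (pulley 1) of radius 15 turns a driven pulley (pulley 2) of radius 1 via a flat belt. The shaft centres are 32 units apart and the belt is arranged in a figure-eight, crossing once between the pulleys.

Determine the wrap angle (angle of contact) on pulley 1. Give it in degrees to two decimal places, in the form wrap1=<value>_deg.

crossed belt: β = asin((r1+r2)/C) = asin(16/32) = 30.0000°
wrap1 = wrap2 = π + 2β = 240.0000°

wrap1=240.00_deg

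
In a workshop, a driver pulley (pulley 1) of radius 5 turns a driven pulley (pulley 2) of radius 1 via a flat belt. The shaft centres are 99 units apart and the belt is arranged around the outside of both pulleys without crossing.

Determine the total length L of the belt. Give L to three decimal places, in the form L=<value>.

L=217.011

open belt: β = asin((r2−r1)/C) = asin(-4/99) = -2.3156°
wrap1 = π − 2β = 184.6312°
wrap2 = π + 2β = 175.3688°
tangent length = C·cosβ = 98.9192
L = r1·wrap1 + r2·wrap2 + 2·C·cosβ = 5·3.2224 + 1·3.0608 + 2·98.9192 = 217.0112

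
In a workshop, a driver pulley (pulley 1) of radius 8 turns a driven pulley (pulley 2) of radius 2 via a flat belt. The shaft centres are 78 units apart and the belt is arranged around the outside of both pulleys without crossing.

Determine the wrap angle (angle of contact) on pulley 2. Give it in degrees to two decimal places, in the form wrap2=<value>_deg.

open belt: β = asin((r2−r1)/C) = asin(-6/78) = -4.4117°
wrap1 = π − 2β = 188.8235°
wrap2 = π + 2β = 171.1765°

wrap2=171.18_deg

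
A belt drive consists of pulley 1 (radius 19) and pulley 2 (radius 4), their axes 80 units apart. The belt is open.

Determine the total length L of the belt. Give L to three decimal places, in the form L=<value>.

open belt: β = asin((r2−r1)/C) = asin(-15/80) = -10.8069°
wrap1 = π − 2β = 201.6138°
wrap2 = π + 2β = 158.3862°
tangent length = C·cosβ = 78.5812
L = r1·wrap1 + r2·wrap2 + 2·C·cosβ = 19·3.5188 + 4·2.7644 + 2·78.5812 = 235.0775

L=235.077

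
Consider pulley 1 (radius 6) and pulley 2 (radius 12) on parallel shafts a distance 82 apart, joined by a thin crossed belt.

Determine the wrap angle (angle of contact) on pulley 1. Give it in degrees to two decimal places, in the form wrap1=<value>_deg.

wrap1=205.36_deg

crossed belt: β = asin((r1+r2)/C) = asin(18/82) = 12.6804°
wrap1 = wrap2 = π + 2β = 205.3608°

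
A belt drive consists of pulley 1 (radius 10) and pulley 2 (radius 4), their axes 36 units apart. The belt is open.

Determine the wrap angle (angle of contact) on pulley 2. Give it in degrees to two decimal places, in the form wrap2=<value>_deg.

open belt: β = asin((r2−r1)/C) = asin(-6/36) = -9.5941°
wrap1 = π − 2β = 199.1881°
wrap2 = π + 2β = 160.8119°

wrap2=160.81_deg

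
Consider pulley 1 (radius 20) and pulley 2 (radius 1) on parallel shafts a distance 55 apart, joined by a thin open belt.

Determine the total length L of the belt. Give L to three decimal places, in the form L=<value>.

L=182.605

open belt: β = asin((r2−r1)/C) = asin(-19/55) = -20.2095°
wrap1 = π − 2β = 220.4191°
wrap2 = π + 2β = 139.5809°
tangent length = C·cosβ = 51.6140
L = r1·wrap1 + r2·wrap2 + 2·C·cosβ = 20·3.8470 + 1·2.4361 + 2·51.6140 = 182.6048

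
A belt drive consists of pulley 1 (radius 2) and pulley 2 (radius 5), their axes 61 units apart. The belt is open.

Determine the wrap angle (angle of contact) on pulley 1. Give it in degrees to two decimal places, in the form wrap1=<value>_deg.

wrap1=174.36_deg

open belt: β = asin((r2−r1)/C) = asin(3/61) = 2.8190°
wrap1 = π − 2β = 174.3621°
wrap2 = π + 2β = 185.6379°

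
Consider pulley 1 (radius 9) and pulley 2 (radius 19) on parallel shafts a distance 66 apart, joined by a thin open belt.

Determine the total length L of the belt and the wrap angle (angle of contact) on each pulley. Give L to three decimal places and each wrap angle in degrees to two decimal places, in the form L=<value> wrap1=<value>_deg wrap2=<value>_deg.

L=221.483 wrap1=162.57_deg wrap2=197.43_deg

open belt: β = asin((r2−r1)/C) = asin(10/66) = 8.7147°
wrap1 = π − 2β = 162.5705°
wrap2 = π + 2β = 197.4295°
tangent length = C·cosβ = 65.2380
L = r1·wrap1 + r2·wrap2 + 2·C·cosβ = 9·2.8374 + 19·3.4458 + 2·65.2380 = 221.4827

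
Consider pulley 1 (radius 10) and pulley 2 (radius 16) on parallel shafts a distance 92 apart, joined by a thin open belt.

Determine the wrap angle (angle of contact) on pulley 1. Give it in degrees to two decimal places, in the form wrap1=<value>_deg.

wrap1=172.52_deg

open belt: β = asin((r2−r1)/C) = asin(6/92) = 3.7393°
wrap1 = π − 2β = 172.5213°
wrap2 = π + 2β = 187.4787°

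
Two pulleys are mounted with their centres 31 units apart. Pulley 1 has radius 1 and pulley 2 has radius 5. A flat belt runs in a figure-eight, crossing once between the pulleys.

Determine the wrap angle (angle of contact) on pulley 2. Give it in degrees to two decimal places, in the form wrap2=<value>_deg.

crossed belt: β = asin((r1+r2)/C) = asin(6/31) = 11.1599°
wrap1 = wrap2 = π + 2β = 202.3199°

wrap2=202.32_deg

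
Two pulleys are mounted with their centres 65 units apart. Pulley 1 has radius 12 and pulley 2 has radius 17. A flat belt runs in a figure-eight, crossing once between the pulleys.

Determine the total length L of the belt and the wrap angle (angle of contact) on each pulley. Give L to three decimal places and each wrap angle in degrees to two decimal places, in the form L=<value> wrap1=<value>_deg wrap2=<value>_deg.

crossed belt: β = asin((r1+r2)/C) = asin(29/65) = 26.4972°
wrap1 = wrap2 = π + 2β = 232.9944°
tangent length = C·cosβ = 58.1722
L = (r1+r2)·wrap + 2·C·cosβ = 29·4.0665 + 2·58.1722 = 234.2734

L=234.273 wrap1=232.99_deg wrap2=232.99_deg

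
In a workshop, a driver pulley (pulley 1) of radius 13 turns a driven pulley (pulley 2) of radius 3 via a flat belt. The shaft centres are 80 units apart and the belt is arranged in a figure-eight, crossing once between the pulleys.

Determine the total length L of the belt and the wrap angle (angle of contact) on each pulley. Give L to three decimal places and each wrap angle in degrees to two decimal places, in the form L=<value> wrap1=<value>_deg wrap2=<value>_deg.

crossed belt: β = asin((r1+r2)/C) = asin(16/80) = 11.5370°
wrap1 = wrap2 = π + 2β = 203.0739°
tangent length = C·cosβ = 78.3837
L = (r1+r2)·wrap + 2·C·cosβ = 16·3.5443 + 2·78.3837 = 213.4763

L=213.476 wrap1=203.07_deg wrap2=203.07_deg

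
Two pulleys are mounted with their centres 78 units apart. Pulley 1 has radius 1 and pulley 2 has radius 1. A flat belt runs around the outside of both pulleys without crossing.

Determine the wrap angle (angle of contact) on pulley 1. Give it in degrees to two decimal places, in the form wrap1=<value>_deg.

wrap1=180.00_deg

open belt: β = asin((r2−r1)/C) = asin(0/78) = 0.0000°
wrap1 = π − 2β = 180.0000°
wrap2 = π + 2β = 180.0000°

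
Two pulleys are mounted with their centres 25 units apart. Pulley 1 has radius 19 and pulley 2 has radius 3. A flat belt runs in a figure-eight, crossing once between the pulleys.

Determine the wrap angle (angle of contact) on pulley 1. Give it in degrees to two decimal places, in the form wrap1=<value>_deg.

crossed belt: β = asin((r1+r2)/C) = asin(22/25) = 61.6424°
wrap1 = wrap2 = π + 2β = 303.2847°

wrap1=303.28_deg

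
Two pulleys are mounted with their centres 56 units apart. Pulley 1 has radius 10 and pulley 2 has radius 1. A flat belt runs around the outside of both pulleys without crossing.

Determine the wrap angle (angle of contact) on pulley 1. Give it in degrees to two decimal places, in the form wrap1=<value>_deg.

wrap1=198.50_deg

open belt: β = asin((r2−r1)/C) = asin(-9/56) = -9.2484°
wrap1 = π − 2β = 198.4967°
wrap2 = π + 2β = 161.5033°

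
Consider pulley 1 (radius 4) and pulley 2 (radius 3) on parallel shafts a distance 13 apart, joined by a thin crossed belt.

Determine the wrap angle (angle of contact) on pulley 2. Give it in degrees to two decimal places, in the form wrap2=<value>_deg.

crossed belt: β = asin((r1+r2)/C) = asin(7/13) = 32.5790°
wrap1 = wrap2 = π + 2β = 245.1579°

wrap2=245.16_deg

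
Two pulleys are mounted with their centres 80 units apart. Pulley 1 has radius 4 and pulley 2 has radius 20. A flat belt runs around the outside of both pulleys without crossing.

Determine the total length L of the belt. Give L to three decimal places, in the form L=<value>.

open belt: β = asin((r2−r1)/C) = asin(16/80) = 11.5370°
wrap1 = π − 2β = 156.9261°
wrap2 = π + 2β = 203.0739°
tangent length = C·cosβ = 78.3837
L = r1·wrap1 + r2·wrap2 + 2·C·cosβ = 4·2.7389 + 20·3.5443 + 2·78.3837 = 238.6090

L=238.609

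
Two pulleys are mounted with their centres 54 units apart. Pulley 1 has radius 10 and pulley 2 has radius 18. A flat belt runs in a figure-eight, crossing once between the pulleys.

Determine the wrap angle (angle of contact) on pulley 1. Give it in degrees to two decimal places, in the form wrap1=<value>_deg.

wrap1=242.47_deg

crossed belt: β = asin((r1+r2)/C) = asin(28/54) = 31.2329°
wrap1 = wrap2 = π + 2β = 242.4659°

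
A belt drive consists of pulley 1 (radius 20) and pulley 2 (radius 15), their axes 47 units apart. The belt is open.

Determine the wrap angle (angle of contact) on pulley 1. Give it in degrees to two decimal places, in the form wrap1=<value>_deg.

wrap1=192.21_deg

open belt: β = asin((r2−r1)/C) = asin(-5/47) = -6.1069°
wrap1 = π − 2β = 192.2137°
wrap2 = π + 2β = 167.7863°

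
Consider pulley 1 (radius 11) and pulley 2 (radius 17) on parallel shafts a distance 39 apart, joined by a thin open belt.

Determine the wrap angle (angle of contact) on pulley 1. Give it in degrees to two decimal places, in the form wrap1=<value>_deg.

open belt: β = asin((r2−r1)/C) = asin(6/39) = 8.8499°
wrap1 = π − 2β = 162.3002°
wrap2 = π + 2β = 197.6998°

wrap1=162.30_deg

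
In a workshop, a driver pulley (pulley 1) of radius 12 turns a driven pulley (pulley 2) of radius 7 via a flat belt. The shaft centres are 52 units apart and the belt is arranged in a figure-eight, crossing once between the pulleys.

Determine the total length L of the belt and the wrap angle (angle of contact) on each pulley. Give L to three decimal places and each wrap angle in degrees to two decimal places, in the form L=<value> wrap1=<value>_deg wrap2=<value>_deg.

crossed belt: β = asin((r1+r2)/C) = asin(19/52) = 21.4313°
wrap1 = wrap2 = π + 2β = 222.8625°
tangent length = C·cosβ = 48.4045
L = (r1+r2)·wrap + 2·C·cosβ = 19·3.8897 + 2·48.4045 = 170.7131

L=170.713 wrap1=222.86_deg wrap2=222.86_deg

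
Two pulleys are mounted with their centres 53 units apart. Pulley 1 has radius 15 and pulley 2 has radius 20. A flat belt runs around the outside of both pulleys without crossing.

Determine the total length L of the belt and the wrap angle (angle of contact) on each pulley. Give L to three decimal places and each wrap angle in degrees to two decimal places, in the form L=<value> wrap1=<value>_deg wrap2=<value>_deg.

open belt: β = asin((r2−r1)/C) = asin(5/53) = 5.4133°
wrap1 = π − 2β = 169.1734°
wrap2 = π + 2β = 190.8266°
tangent length = C·cosβ = 52.7636
L = r1·wrap1 + r2·wrap2 + 2·C·cosβ = 15·2.9526 + 20·3.3306 + 2·52.7636 = 216.4278

L=216.428 wrap1=169.17_deg wrap2=190.83_deg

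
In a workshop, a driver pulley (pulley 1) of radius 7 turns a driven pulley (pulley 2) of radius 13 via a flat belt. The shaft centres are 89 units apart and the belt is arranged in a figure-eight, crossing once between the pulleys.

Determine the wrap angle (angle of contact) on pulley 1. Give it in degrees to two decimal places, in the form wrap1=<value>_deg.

crossed belt: β = asin((r1+r2)/C) = asin(20/89) = 12.9864°
wrap1 = wrap2 = π + 2β = 205.9727°

wrap1=205.97_deg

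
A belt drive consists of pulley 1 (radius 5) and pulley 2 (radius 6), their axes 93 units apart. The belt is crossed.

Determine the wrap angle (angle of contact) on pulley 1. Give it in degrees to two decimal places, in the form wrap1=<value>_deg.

wrap1=193.59_deg

crossed belt: β = asin((r1+r2)/C) = asin(11/93) = 6.7928°
wrap1 = wrap2 = π + 2β = 193.5856°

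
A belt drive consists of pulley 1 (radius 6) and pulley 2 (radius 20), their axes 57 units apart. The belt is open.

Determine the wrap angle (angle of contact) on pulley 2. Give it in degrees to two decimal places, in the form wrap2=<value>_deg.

open belt: β = asin((r2−r1)/C) = asin(14/57) = 14.2181°
wrap1 = π − 2β = 151.5638°
wrap2 = π + 2β = 208.4362°

wrap2=208.44_deg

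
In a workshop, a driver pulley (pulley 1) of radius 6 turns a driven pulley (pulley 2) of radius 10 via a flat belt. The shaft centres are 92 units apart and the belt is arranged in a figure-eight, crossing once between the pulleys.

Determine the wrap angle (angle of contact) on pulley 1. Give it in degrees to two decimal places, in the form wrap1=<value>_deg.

wrap1=200.03_deg

crossed belt: β = asin((r1+r2)/C) = asin(16/92) = 10.0154°
wrap1 = wrap2 = π + 2β = 200.0308°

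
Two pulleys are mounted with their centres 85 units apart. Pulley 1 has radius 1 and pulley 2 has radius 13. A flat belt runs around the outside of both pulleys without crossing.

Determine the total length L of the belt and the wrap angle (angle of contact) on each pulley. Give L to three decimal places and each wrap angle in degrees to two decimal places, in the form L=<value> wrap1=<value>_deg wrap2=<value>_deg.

open belt: β = asin((r2−r1)/C) = asin(12/85) = 8.1159°
wrap1 = π − 2β = 163.7681°
wrap2 = π + 2β = 196.2319°
tangent length = C·cosβ = 84.1487
L = r1·wrap1 + r2·wrap2 + 2·C·cosβ = 1·2.8583 + 13·3.4249 + 2·84.1487 = 215.6792

L=215.679 wrap1=163.77_deg wrap2=196.23_deg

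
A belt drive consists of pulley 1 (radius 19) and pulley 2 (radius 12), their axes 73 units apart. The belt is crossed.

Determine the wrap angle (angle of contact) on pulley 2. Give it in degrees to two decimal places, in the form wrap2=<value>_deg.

wrap2=230.26_deg

crossed belt: β = asin((r1+r2)/C) = asin(31/73) = 25.1290°
wrap1 = wrap2 = π + 2β = 230.2580°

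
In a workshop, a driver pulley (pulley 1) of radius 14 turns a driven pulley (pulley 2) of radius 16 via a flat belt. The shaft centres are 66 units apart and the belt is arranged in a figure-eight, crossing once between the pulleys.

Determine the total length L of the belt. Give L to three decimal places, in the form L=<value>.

crossed belt: β = asin((r1+r2)/C) = asin(30/66) = 27.0357°
wrap1 = wrap2 = π + 2β = 234.0714°
tangent length = C·cosβ = 58.7878
L = (r1+r2)·wrap + 2·C·cosβ = 30·4.0853 + 2·58.7878 = 240.1350

L=240.135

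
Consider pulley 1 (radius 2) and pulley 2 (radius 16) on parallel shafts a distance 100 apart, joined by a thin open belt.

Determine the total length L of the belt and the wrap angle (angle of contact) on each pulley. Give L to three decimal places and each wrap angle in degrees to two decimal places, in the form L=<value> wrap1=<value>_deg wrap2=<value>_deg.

L=258.512 wrap1=163.90_deg wrap2=196.10_deg

open belt: β = asin((r2−r1)/C) = asin(14/100) = 8.0478°
wrap1 = π − 2β = 163.9043°
wrap2 = π + 2β = 196.0957°
tangent length = C·cosβ = 99.0152
L = r1·wrap1 + r2·wrap2 + 2·C·cosβ = 2·2.8607 + 16·3.4225 + 2·99.0152 = 258.5119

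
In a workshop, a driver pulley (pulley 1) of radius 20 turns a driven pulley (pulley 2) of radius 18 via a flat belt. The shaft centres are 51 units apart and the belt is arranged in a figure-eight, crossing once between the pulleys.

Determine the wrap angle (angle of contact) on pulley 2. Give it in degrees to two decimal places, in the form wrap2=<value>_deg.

wrap2=276.34_deg

crossed belt: β = asin((r1+r2)/C) = asin(38/51) = 48.1675°
wrap1 = wrap2 = π + 2β = 276.3350°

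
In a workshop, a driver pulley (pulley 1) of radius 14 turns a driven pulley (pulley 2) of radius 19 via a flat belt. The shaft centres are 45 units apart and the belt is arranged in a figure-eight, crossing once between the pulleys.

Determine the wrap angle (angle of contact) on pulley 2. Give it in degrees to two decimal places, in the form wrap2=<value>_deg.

wrap2=274.33_deg

crossed belt: β = asin((r1+r2)/C) = asin(33/45) = 47.1666°
wrap1 = wrap2 = π + 2β = 274.3331°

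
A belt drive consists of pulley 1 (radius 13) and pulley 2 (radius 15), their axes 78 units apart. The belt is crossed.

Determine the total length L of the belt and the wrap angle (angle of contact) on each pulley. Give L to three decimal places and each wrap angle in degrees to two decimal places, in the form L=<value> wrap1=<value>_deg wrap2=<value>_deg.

crossed belt: β = asin((r1+r2)/C) = asin(28/78) = 21.0372°
wrap1 = wrap2 = π + 2β = 222.0744°
tangent length = C·cosβ = 72.8011
L = (r1+r2)·wrap + 2·C·cosβ = 28·3.8759 + 2·72.8011 = 254.1282

L=254.128 wrap1=222.07_deg wrap2=222.07_deg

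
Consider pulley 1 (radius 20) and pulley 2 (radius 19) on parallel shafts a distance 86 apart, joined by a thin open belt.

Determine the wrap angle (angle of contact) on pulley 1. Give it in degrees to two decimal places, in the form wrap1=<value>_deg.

wrap1=181.33_deg

open belt: β = asin((r2−r1)/C) = asin(-1/86) = -0.6662°
wrap1 = π − 2β = 181.3325°
wrap2 = π + 2β = 178.6675°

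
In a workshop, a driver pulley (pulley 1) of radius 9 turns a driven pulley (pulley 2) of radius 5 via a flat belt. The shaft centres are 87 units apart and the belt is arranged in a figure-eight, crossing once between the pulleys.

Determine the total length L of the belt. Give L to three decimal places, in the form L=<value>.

crossed belt: β = asin((r1+r2)/C) = asin(14/87) = 9.2603°
wrap1 = wrap2 = π + 2β = 198.5205°
tangent length = C·cosβ = 85.8662
L = (r1+r2)·wrap + 2·C·cosβ = 14·3.4648 + 2·85.8662 = 220.2401

L=220.240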